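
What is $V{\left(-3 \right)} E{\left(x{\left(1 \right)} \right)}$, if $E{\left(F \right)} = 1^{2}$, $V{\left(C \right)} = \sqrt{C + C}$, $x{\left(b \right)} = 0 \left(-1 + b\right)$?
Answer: $i \sqrt{6} \approx 2.4495 i$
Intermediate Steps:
$x{\left(b \right)} = 0$
$V{\left(C \right)} = \sqrt{2} \sqrt{C}$ ($V{\left(C \right)} = \sqrt{2 C} = \sqrt{2} \sqrt{C}$)
$E{\left(F \right)} = 1$
$V{\left(-3 \right)} E{\left(x{\left(1 \right)} \right)} = \sqrt{2} \sqrt{-3} \cdot 1 = \sqrt{2} i \sqrt{3} \cdot 1 = i \sqrt{6} \cdot 1 = i \sqrt{6}$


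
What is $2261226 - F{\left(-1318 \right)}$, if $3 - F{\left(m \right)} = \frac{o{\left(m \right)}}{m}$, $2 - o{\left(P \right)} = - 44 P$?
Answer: $\frac{1490174952}{659} \approx 2.2613 \cdot 10^{6}$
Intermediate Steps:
$o{\left(P \right)} = 2 + 44 P$ ($o{\left(P \right)} = 2 - - 44 P = 2 + 44 P$)
$F{\left(m \right)} = 3 - \frac{2 + 44 m}{m}$
$2261226 - F{\left(-1318 \right)} = 2261226 - \left(-41 - \frac{2}{-1318}\right) = 2261226 - \left(-41 - - \frac{1}{659}\right) = 2261226 - \left(-41 + \frac{1}{659}\right) = 2261226 - - \frac{27018}{659} = 2261226 + \frac{27018}{659} = \frac{1490174952}{659}$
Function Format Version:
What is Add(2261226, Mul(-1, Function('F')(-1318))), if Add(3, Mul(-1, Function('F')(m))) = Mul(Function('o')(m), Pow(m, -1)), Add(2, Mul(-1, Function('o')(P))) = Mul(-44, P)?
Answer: Rational(1490174952, 659) ≈ 2.2613e+6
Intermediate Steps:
Function('o')(P) = Add(2, Mul(44, P)) (Function('o')(P) = Add(2, Mul(-1, Mul(-44, P))) = Add(2, Mul(44, P)))
Function('F')(m) = Add(3, Mul(-1, Pow(m, -1), Add(2, Mul(44, m)))) (Function('F')(m) = Add(3, Mul(-1, Mul(Add(2, Mul(44, m)), Pow(m, -1)))) = Add(3, Mul(-1, Mul(Pow(m, -1), Add(2, Mul(44, m))))) = Add(3, Mul(-1, Pow(m, -1), Add(2, Mul(44, m)))))
Add(2261226, Mul(-1, Function('F')(-1318))) = Add(2261226, Mul(-1, Add(-41, Mul(-2, Pow(-1318, -1))))) = Add(2261226, Mul(-1, Add(-41, Mul(-2, Rational(-1, 1318))))) = Add(2261226, Mul(-1, Add(-41, Rational(1, 659)))) = Add(2261226, Mul(-1, Rational(-27018, 659))) = Add(2261226, Rational(27018, 659)) = Rational(1490174952, 659)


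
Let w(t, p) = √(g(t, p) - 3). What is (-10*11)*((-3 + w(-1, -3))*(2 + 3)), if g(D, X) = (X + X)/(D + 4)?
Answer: 1650 - 550*I*√5 ≈ 1650.0 - 1229.8*I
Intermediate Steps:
g(D, X) = 2*X/(4 + D) (g(D, X) = (2*X)/(4 + D) = 2*X/(4 + D))
w(t, p) = √(-3 + 2*p/(4 + t)) (w(t, p) = √(2*p/(4 + t) - 3) = √(-3 + 2*p/(4 + t)))
(-10*11)*((-3 + w(-1, -3))*(2 + 3)) = (-10*11)*((-3 + √((-12 - 3*(-1) + 2*(-3))/(4 - 1)))*(2 + 3)) = -110*(-3 + √((-12 + 3 - 6)/3))*5 = -110*(-3 + √((⅓)*(-15)))*5 = -110*(-3 + √(-5))*5 = -110*(-3 + I*√5)*5 = -110*(-15 + 5*I*√5) = 1650 - 550*I*√5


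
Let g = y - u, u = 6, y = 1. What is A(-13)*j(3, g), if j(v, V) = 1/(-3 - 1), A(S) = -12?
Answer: 3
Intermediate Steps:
g = -5 (g = 1 - 1*6 = 1 - 6 = -5)
j(v, V) = -¼ (j(v, V) = 1/(-4) = -¼)
A(-13)*j(3, g) = -12*(-¼) = 3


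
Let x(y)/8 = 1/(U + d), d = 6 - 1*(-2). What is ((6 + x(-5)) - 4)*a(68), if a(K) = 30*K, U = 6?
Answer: 36720/7 ≈ 5245.7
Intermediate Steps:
d = 8 (d = 6 + 2 = 8)
x(y) = 4/7 (x(y) = 8/(6 + 8) = 8/14 = 8*(1/14) = 4/7)
((6 + x(-5)) - 4)*a(68) = ((6 + 4/7) - 4)*(30*68) = (46/7 - 4)*2040 = (18/7)*2040 = 36720/7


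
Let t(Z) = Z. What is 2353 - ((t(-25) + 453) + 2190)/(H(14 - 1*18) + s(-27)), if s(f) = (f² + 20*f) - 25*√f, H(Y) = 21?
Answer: 9528293/4065 - 2618*I*√3/813 ≈ 2344.0 - 5.5775*I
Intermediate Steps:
s(f) = f² - 25*√f + 20*f
2353 - ((t(-25) + 453) + 2190)/(H(14 - 1*18) + s(-27)) = 2353 - ((-25 + 453) + 2190)/(21 + ((-27)² - 75*I*√3 + 20*(-27))) = 2353 - (428 + 2190)/(21 + (729 - 75*I*√3 - 540)) = 2353 - 2618/(21 + (729 - 75*I*√3 - 540)) = 2353 - 2618/(21 + (189 - 75*I*√3)) = 2353 - 2618/(210 - 75*I*√3)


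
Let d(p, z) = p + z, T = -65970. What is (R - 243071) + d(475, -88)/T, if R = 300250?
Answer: 419122027/7330 ≈ 57179.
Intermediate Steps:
(R - 243071) + d(475, -88)/T = (300250 - 243071) + (475 - 88)/(-65970) = 57179 + 387*(-1/65970) = 57179 - 43/7330 = 419122027/7330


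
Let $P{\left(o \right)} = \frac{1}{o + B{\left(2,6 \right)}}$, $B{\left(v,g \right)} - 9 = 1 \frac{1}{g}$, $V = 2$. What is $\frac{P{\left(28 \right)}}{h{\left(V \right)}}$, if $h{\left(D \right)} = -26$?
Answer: $- \frac{3}{2899} \approx -0.0010348$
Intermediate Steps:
$B{\left(v,g \right)} = 9 + \frac{1}{g}$ ($B{\left(v,g \right)} = 9 + 1 \frac{1}{g} = 9 + \frac{1}{g}$)
$P{\left(o \right)} = \frac{1}{\frac{55}{6} + o}$ ($P{\left(o \right)} = \frac{1}{o + \left(9 + \frac{1}{6}\right)} = \frac{1}{o + \frac{55}{6}} = \frac{1}{\frac{55}{6} + o}$)
$\frac{P{\left(28 \right)}}{h{\left(V \right)}} = \frac{6 \frac{1}{55 + 6 \cdot 28}}{-26} = \frac{6}{55 + 168} \left(- \frac{1}{26}\right) = \frac{6}{223} \left(- \frac{1}{26}\right) = - \frac{3}{2899}$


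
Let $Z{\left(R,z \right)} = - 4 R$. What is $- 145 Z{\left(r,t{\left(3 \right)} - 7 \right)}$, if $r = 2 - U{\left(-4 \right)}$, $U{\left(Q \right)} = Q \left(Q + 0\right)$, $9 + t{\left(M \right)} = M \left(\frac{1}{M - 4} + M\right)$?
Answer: $-8120$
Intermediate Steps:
$t{\left(M \right)} = -9 + M \left(M + \frac{1}{-4 + M}\right)$ ($t{\left(M \right)} = -9 + M \left(\frac{1}{M - 4} + M\right) = -9 + M \left(\frac{1}{-4 + M} + M\right) = -9 + M \left(M + \frac{1}{-4 + M}\right)$)
$U{\left(Q \right)} = Q^{2}$ ($U{\left(Q \right)} = Q Q = Q^{2}$)
$r = -14$ ($r = 2 - \left(-4\right)^{2} = 2 - 16 = -14$)
$- 145 Z{\left(r,t{\left(3 \right)} - 7 \right)} = - 145 \left(\left(-4\right) \left(-14\right)\right) = \left(-145\right) 56 = -8120$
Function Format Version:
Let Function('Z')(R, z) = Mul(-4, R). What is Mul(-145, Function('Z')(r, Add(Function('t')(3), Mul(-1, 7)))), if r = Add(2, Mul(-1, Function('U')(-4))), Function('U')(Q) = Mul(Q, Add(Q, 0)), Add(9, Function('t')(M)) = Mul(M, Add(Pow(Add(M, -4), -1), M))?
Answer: -8120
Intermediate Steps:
Function('t')(M) = Add(-9, Mul(M, Add(M, Pow(Add(-4, M), -1)))) (Function('t')(M) = Add(-9, Mul(M, Add(Pow(Add(M, -4), -1), M))) = Add(-9, Mul(M, Add(Pow(Add(-4, M), -1), M))) = Add(-9, Mul(M, Add(M, Pow(Add(-4, M), -1)))))
Function('U')(Q) = Pow(Q, 2) (Function('U')(Q) = Mul(Q, Q) = Pow(Q, 2))
r = -14 (r = Add(2, Mul(-1, Pow(-4, 2))) = Add(2, Mul(-1, 16)) = Add(2, -16) = -14)
Mul(-145, Function('Z')(r, Add(Function('t')(3), Mul(-1, 7)))) = Mul(-145, Mul(-4, -14)) = Mul(-145, 56) = -8120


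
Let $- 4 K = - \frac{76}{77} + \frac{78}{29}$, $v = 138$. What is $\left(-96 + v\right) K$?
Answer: $- \frac{5703}{319} \approx -17.878$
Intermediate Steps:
$K = - \frac{1901}{4466}$ ($K = - \frac{- \frac{76}{77} + \frac{78}{29}}{4} = \left(- \frac{1}{4}\right) \frac{3802}{2233} = - \frac{1901}{4466} \approx -0.42566$)
$\left(-96 + v\right) K = \left(-96 + 138\right) \left(- \frac{1901}{4466}\right) = 42 \left(- \frac{1901}{4466}\right) = - \frac{5703}{319}$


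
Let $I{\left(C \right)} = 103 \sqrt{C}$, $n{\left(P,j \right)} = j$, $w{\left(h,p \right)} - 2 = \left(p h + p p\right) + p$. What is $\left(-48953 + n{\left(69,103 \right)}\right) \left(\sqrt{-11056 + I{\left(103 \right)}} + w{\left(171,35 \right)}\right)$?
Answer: $-354015950 - 48850 i \sqrt{11056 - 103 \sqrt{103}} \approx -3.5402 \cdot 10^{8} - 4.8876 \cdot 10^{6} i$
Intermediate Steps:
$w{\left(h,p \right)} = 2 + p + p^{2} + h p$ ($w{\left(h,p \right)} = 2 + \left(\left(p h + p p\right) + p\right) = 2 + \left(\left(h p + p^{2}\right) + p\right) = 2 + \left(\left(p^{2} + h p\right) + p\right) = 2 + \left(p + p^{2} + h p\right) = 2 + p + p^{2} + h p$)
$\left(-48953 + n{\left(69,103 \right)}\right) \left(\sqrt{-11056 + I{\left(103 \right)}} + w{\left(171,35 \right)}\right) = \left(-48953 + 103\right) \left(\sqrt{-11056 + 103 \sqrt{103}} + \left(2 + 35 + 35^{2} + 171 \cdot 35\right)\right) = - 48850 \left(\sqrt{-11056 + 103 \sqrt{103}} + \left(2 + 35 + 1225 + 5985\right)\right) = - 48850 \left(\sqrt{-11056 + 103 \sqrt{103}} + 7247\right) = - 48850 \left(7247 + \sqrt{-11056 + 103 \sqrt{103}}\right) = -354015950 - 48850 \sqrt{-11056 + 103 \sqrt{103}}$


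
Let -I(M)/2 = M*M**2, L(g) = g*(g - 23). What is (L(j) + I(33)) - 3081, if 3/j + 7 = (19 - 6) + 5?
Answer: -9070305/121 ≈ -74961.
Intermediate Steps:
j = 3/11 (j = 3/(-7 + ((19 - 6) + 5)) = 3/(-7 + (13 + 5)) = 3/(-7 + 18) = 3/11 ≈ 0.27273)
L(g) = g*(-23 + g)
I(M) = -2*M**3 (I(M) = -2*M*M**2 = -2*M**3)
(L(j) + I(33)) - 3081 = (3*(-23 + 3/11)/11 - 2*33**3) - 3081 = ((3/11)*(-250/11) - 2*35937) - 3081 = (-750/121 - 71874) - 3081 = -8697504/121 - 3081 = -9070305/121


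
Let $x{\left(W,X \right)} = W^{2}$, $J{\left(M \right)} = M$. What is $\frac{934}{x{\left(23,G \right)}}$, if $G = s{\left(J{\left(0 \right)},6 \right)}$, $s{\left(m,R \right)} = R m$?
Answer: $\frac{934}{529} \approx 1.7656$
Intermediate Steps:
$G = 0$ ($G = 6 \cdot 0 = 0$)
$\frac{934}{x{\left(23,G \right)}} = \frac{934}{23^{2}} = \frac{934}{529}$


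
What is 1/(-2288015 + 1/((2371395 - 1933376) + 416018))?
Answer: -854037/1954049466554 ≈ -4.3706e-7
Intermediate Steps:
1/(-2288015 + 1/((2371395 - 1933376) + 416018)) = 1/(-2288015 + 1/(438019 + 416018)) = 1/(-2288015 + 1/854037) = 1/(-1954049466554/854037) = -854037/1954049466554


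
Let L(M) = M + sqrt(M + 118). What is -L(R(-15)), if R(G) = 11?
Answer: -11 - sqrt(129) ≈ -22.358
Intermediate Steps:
L(M) = M + sqrt(118 + M)
-L(R(-15)) = -(11 + sqrt(118 + 11)) = -(11 + sqrt(129)) = -11 - sqrt(129)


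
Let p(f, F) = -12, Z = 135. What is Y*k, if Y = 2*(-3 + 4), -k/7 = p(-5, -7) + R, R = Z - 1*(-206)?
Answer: -4606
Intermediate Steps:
R = 341 (R = 135 - 1*(-206) = 135 + 206 = 341)
k = -2303 (k = -7*(-12 + 341) = -7*329 = -2303)
Y = 2 (Y = 2*1 = 2)
Y*k = 2*(-2303) = -4606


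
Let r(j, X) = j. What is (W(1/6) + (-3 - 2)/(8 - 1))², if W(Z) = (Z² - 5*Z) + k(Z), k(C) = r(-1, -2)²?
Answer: 17161/63504 ≈ 0.27024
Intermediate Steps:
k(C) = 1 (k(C) = (-1)² = 1)
W(Z) = 1 + Z² - 5*Z (W(Z) = (Z² - 5*Z) + 1 = 1 + Z² - 5*Z)
(W(1/6) + (-3 - 2)/(8 - 1))² = ((1 + (1/6)² - 5/6) + (-3 - 2)/(8 - 1))² = ((1 + (⅙)² - 5*⅙) - 5/7)² = ((1 + 1/36 - ⅚) - 5*⅐)² = (7/36 - 5/7)² = (-131/252)² = 17161/63504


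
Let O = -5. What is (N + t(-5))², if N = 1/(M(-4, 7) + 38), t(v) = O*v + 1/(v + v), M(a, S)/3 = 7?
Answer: 216119401/348100 ≈ 620.85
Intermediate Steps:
M(a, S) = 21 (M(a, S) = 3*7 = 21)
t(v) = 1/(2*v) - 5*v (t(v) = -5*v + 1/(v + v) = -5*v + 1/(2*v) = 1/(2*v) - 5*v)
N = 1/59 (N = 1/(21 + 38) = 1/59 ≈ 0.016949)
(N + t(-5))² = (1/59 + ((½)/(-5) - 5*(-5)))² = (1/59 + ((½)*(-⅕) + 25))² = (1/59 + (-⅒ + 25))² = (1/59 + 249/10)² = (14701/590)² = 216119401/348100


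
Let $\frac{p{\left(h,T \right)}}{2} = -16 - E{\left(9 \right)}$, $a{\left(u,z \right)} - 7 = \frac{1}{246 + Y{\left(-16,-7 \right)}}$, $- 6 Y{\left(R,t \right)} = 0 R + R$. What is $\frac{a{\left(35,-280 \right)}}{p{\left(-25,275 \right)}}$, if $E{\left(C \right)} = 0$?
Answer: $- \frac{5225}{23872} \approx -0.21888$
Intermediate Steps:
$Y{\left(R,t \right)} = - \frac{R}{6}$ ($Y{\left(R,t \right)} = - \frac{0 R + R}{6} = - \frac{0 + R}{6} = - \frac{R}{6}$)
$a{\left(u,z \right)} = \frac{5225}{746}$ ($a{\left(u,z \right)} = 7 + \frac{1}{246 - - \frac{8}{3}} = 7 + \frac{1}{246 + \frac{8}{3}} = 7 + \frac{1}{\frac{746}{3}} = 7 + \frac{3}{746} = \frac{5225}{746}$)
$p{\left(h,T \right)} = -32$ ($p{\left(h,T \right)} = 2 \left(-16 - 0\right) = 2 \left(-16 + 0\right) = 2 \left(-16\right) = -32$)
$\frac{a{\left(35,-280 \right)}}{p{\left(-25,275 \right)}} = \frac{5225}{746 \left(-32\right)} = \frac{5225}{746} \left(- \frac{1}{32}\right) = - \frac{5225}{23872}$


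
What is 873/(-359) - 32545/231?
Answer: -11885318/82929 ≈ -143.32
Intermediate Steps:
873/(-359) - 32545/231 = 873*(-1/359) - 32545*1/231 = -873/359 - 32545/231 = -11885318/82929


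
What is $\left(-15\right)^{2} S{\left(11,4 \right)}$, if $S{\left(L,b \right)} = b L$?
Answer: $9900$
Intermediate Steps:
$S{\left(L,b \right)} = L b$
$\left(-15\right)^{2} S{\left(11,4 \right)} = \left(-15\right)^{2} \cdot 11 \cdot 4 = 225 \cdot 44 = 9900$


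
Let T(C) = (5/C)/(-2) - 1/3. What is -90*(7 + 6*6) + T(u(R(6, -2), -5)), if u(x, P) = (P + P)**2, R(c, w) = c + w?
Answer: -464443/120 ≈ -3870.4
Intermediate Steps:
u(x, P) = 4*P**2 (u(x, P) = (2*P)**2 = 4*P**2)
T(C) = -1/3 - 5/(2*C) (T(C) = (5/C)*(-1/2) - 1*1/3 = -5/(2*C) - 1/3 = -1/3 - 5/(2*C))
-90*(7 + 6*6) + T(u(R(6, -2), -5)) = -90*(7 + 6*6) + (-15 - 8*(-5)**2)/(6*((4*(-5)**2))) = -90*(7 + 36) + (-15 - 8*25)/(6*((4*25))) = -90*43 + (1/6)*(-15 - 2*100)/100 = -3870 + (1/6)*(1/100)*(-15 - 200) = -3870 + (1/6)*(1/100)*(-215) = -3870 - 43/120 = -464443/120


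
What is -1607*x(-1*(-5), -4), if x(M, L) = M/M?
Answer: -1607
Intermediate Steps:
x(M, L) = 1
-1607*x(-1*(-5), -4) = -1607*1 = -1607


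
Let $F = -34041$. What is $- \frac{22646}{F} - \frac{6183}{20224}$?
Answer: $\frac{247517201}{688445184} \approx 0.35953$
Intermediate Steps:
$- \frac{22646}{F} - \frac{6183}{20224} = - \frac{22646}{-34041} - \frac{6183}{20224} = \left(-22646\right) \left(- \frac{1}{34041}\right) - \frac{6183}{20224} = \frac{22646}{34041} - \frac{6183}{20224} = \frac{247517201}{688445184}$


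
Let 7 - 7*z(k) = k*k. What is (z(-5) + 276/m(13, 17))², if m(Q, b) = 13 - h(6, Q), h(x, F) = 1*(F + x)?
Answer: 115600/49 ≈ 2359.2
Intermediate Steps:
z(k) = 1 - k²/7 (z(k) = 1 - k*k/7 = 1 - k²/7)
h(x, F) = F + x
m(Q, b) = 7 - Q (m(Q, b) = 13 - (Q + 6) = 13 - (6 + Q) = 13 + (-6 - Q) = 7 - Q)
(z(-5) + 276/m(13, 17))² = ((1 - ⅐*(-5)²) + 276/(7 - 1*13))² = ((1 - ⅐*25) + 276/(7 - 13))² = ((1 - 25/7) + 276/(-6))² = (-18/7 + 276*(-⅙))² = (-18/7 - 46)² = (-340/7)² = 115600/49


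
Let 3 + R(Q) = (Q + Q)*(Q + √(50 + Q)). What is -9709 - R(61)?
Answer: -17148 - 122*√111 ≈ -18433.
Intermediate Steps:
R(Q) = -3 + 2*Q*(Q + √(50 + Q)) (R(Q) = -3 + (Q + Q)*(Q + √(50 + Q)) = -3 + (2*Q)*(Q + √(50 + Q)) = -3 + 2*Q*(Q + √(50 + Q)))
-9709 - R(61) = -9709 - (-3 + 2*61² + 2*61*√(50 + 61)) = -9709 - (-3 + 2*3721 + 2*61*√111) = -9709 - (-3 + 7442 + 122*√111) = -9709 - (7439 + 122*√111) = -9709 + (-7439 - 122*√111) = -17148 - 122*√111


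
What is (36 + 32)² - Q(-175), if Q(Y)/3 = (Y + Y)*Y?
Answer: -179126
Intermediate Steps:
Q(Y) = 6*Y² (Q(Y) = 3*((Y + Y)*Y) = 3*((2*Y)*Y) = 3*(2*Y²) = 6*Y²)
(36 + 32)² - Q(-175) = (36 + 32)² - 6*(-175)² = 68² - 6*30625 = 4624 - 1*183750 = 4624 - 183750 = -179126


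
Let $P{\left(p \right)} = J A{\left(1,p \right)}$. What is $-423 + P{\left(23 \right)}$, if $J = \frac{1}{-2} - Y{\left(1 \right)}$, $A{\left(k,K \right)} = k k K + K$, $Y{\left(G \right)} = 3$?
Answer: $-584$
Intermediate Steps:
$A{\left(k,K \right)} = K + K k^{2}$ ($A{\left(k,K \right)} = k^{2} K + K = K k^{2} + K = K + K k^{2}$)
$J = - \frac{7}{2}$ ($J = \frac{1}{-2} - 3 = - \frac{1}{2} - 3 = - \frac{7}{2} \approx -3.5$)
$P{\left(p \right)} = - 7 p$ ($P{\left(p \right)} = - \frac{7 p \left(1 + 1^{2}\right)}{2} = - \frac{7 p \left(1 + 1\right)}{2} = - \frac{7 p 2}{2} = - \frac{7 \cdot 2 p}{2} = - 7 p$)
$-423 + P{\left(23 \right)} = -423 - 161 = -584$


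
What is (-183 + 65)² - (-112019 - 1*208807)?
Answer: 334750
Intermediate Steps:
(-183 + 65)² - (-112019 - 1*208807) = (-118)² - (-112019 - 208807) = 13924 - 1*(-320826) = 13924 + 320826 = 334750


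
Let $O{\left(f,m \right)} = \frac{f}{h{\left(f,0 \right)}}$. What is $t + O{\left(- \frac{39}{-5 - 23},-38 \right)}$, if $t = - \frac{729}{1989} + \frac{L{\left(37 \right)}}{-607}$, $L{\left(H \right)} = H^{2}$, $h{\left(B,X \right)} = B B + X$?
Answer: $- \frac{766216}{402441} \approx -1.9039$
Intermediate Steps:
$h{\left(B,X \right)} = X + B^{2}$ ($h{\left(B,X \right)} = B^{2} + X = X + B^{2}$)
$t = - \frac{351716}{134147}$ ($t = - \frac{729}{1989} + \frac{37^{2}}{-607} = \left(-729\right) \frac{1}{1989} + 1369 \left(- \frac{1}{607}\right) = - \frac{81}{221} - \frac{1369}{607} = - \frac{351716}{134147} \approx -2.6219$)
$O{\left(f,m \right)} = \frac{1}{f}$ ($O{\left(f,m \right)} = \frac{f}{0 + f^{2}} = \frac{f}{f^{2}} = \frac{1}{f}$)
$t + O{\left(- \frac{39}{-5 - 23},-38 \right)} = - \frac{351716}{134147} + \frac{1}{\left(-39\right) \frac{1}{-5 - 23}} = - \frac{351716}{134147} + \frac{1}{\left(-39\right) \frac{1}{-28}} = - \frac{351716}{134147} + \frac{1}{\left(-39\right) \left(- \frac{1}{28}\right)} = - \frac{351716}{134147} + \frac{1}{\frac{39}{28}} = - \frac{351716}{134147} + \frac{28}{39} = - \frac{766216}{402441}$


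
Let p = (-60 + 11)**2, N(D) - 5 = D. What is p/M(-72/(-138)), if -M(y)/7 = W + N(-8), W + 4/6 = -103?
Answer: 1029/320 ≈ 3.2156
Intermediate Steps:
W = -311/3 (W = -2/3 - 103 = -311/3 ≈ -103.67)
N(D) = 5 + D
M(y) = 2240/3 (M(y) = -7*(-311/3 + (5 - 8)) = -7*(-311/3 - 3) = -7*(-320/3) = 2240/3)
p = 2401 (p = (-49)**2 = 2401)
p/M(-72/(-138)) = 2401/(2240/3) = 2401*(3/2240) = 1029/320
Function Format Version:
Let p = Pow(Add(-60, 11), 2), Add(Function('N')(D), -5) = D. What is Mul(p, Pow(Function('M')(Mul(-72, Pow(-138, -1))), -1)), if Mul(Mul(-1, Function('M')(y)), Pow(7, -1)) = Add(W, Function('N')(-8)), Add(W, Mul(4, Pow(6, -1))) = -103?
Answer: Rational(1029, 320) ≈ 3.2156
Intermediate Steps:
W = Rational(-311, 3) (W = Add(Rational(-2, 3), -103) = Rational(-311, 3) ≈ -103.67)
Function('N')(D) = Add(5, D)
Function('M')(y) = Rational(2240, 3) (Function('M')(y) = Mul(-7, Add(Rational(-311, 3), Add(5, -8))) = Mul(-7, Add(Rational(-311, 3), -3)) = Mul(-7, Rational(-320, 3)) = Rational(2240, 3))
p = 2401 (p = Pow(-49, 2) = 2401)
Mul(p, Pow(Function('M')(Mul(-72, Pow(-138, -1))), -1)) = Mul(2401, Pow(Rational(2240, 3), -1)) = Mul(2401, Rational(3, 2240)) = Rational(1029, 320)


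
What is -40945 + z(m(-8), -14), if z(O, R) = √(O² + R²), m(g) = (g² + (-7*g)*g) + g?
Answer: -40945 + 14*√785 ≈ -40553.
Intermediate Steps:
m(g) = g - 6*g² (m(g) = (g² - 7*g²) + g = -6*g² + g = g - 6*g²)
-40945 + z(m(-8), -14) = -40945 + √((-8*(1 - 6*(-8)))² + (-14)²) = -40945 + √((-8*(1 + 48))² + 196) = -40945 + √((-8*49)² + 196) = -40945 + √((-392)² + 196) = -40945 + √(153664 + 196) = -40945 + √153860 = -40945 + 14*√785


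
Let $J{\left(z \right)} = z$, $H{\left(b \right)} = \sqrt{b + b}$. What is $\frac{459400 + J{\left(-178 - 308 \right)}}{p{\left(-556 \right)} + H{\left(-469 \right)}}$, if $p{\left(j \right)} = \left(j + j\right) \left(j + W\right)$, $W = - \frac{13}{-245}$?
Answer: $\frac{8514744296751560}{11470396619176653} - \frac{13773156425 i \sqrt{938}}{11470396619176653} \approx 0.74232 - 3.6775 \cdot 10^{-5} i$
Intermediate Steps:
$W = \frac{13}{245}$ ($W = \left(-13\right) \left(- \frac{1}{245}\right) = \frac{13}{245} \approx 0.053061$)
$H{\left(b \right)} = \sqrt{2} \sqrt{b}$ ($H{\left(b \right)} = \sqrt{2 b} = \sqrt{2} \sqrt{b}$)
$p{\left(j \right)} = 2 j \left(\frac{13}{245} + j\right)$ ($p{\left(j \right)} = \left(j + j\right) \left(j + \frac{13}{245}\right) = 2 j \left(\frac{13}{245} + j\right)$)
$\frac{459400 + J{\left(-178 - 308 \right)}}{p{\left(-556 \right)} + H{\left(-469 \right)}} = \frac{459400 - 486}{\frac{2}{245} \left(-556\right) \left(13 + 245 \left(-556\right)\right) + \sqrt{2} \sqrt{-469}} = \frac{459400 - 486}{\frac{2}{245} \left(-556\right) \left(13 - 136220\right) + \sqrt{2} i \sqrt{469}} = \frac{459400 - 486}{\frac{2}{245} \left(-556\right) \left(-136207\right) + i \sqrt{938}} = \frac{458914}{\frac{151462184}{245} + i \sqrt{938}}$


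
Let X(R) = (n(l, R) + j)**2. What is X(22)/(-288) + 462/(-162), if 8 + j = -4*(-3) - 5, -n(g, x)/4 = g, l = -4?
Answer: -3139/864 ≈ -3.6331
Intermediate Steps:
n(g, x) = -4*g
j = -1 (j = -8 + (-4*(-3) - 5) = -8 + (12 - 5) = -8 + 7 = -1)
X(R) = 225 (X(R) = (-4*(-4) - 1)**2 = (16 - 1)**2 = 15**2 = 225)
X(22)/(-288) + 462/(-162) = 225/(-288) + 462/(-162) = 225*(-1/288) + 462*(-1/162) = -25/32 - 77/27 = -3139/864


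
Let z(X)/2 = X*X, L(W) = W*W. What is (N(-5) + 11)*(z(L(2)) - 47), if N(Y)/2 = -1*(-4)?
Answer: -285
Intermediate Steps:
L(W) = W**2
N(Y) = 8 (N(Y) = 2*(-1*(-4)) = 2*4 = 8)
z(X) = 2*X**2 (z(X) = 2*(X*X) = 2*X**2)
(N(-5) + 11)*(z(L(2)) - 47) = (8 + 11)*(2*(2**2)**2 - 47) = 19*(2*4**2 - 47) = 19*(2*16 - 47) = 19*(32 - 47) = 19*(-15) = -285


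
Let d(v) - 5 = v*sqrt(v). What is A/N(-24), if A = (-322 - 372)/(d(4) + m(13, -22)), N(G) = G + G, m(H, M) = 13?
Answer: 347/624 ≈ 0.55609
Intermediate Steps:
d(v) = 5 + v**(3/2) (d(v) = 5 + v*sqrt(v) = 5 + v**(3/2))
N(G) = 2*G
A = -347/13 (A = (-322 - 372)/((5 + 4**(3/2)) + 13) = -694/((5 + 8) + 13) = -694/(13 + 13) = -694/26 = -694*1/26 = -347/13 ≈ -26.692)
A/N(-24) = -347/(13*(2*(-24))) = -347/13/(-48) = -347/13*(-1/48) = 347/624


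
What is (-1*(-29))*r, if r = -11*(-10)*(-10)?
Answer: -31900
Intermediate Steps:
r = -1100 (r = 110*(-10) = -1100)
(-1*(-29))*r = -1*(-29)*(-1100) = 29*(-1100) = -31900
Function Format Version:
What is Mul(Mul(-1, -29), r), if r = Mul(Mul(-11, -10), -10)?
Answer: -31900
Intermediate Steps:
r = -1100 (r = Mul(110, -10) = -1100)
Mul(Mul(-1, -29), r) = Mul(Mul(-1, -29), -1100) = Mul(29, -1100) = -31900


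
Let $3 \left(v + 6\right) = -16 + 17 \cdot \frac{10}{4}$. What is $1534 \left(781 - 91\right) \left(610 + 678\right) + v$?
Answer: $\frac{8179778897}{6} \approx 1.3633 \cdot 10^{9}$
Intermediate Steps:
$v = \frac{17}{6}$ ($v = -6 + \frac{-16 + 17 \cdot \frac{10}{4}}{3} = -6 + \frac{-16 + 17 \cdot 10 \cdot \frac{1}{4}}{3} = -6 + \frac{-16 + 17 \cdot \frac{5}{2}}{3} = -6 + \frac{-16 + \frac{85}{2}}{3} = -6 + \frac{1}{3} \cdot \frac{53}{2} = -6 + \frac{53}{6} = \frac{17}{6} \approx 2.8333$)
$1534 \left(781 - 91\right) \left(610 + 678\right) + v = 1534 \left(781 - 91\right) \left(610 + 678\right) + \frac{17}{6} = 1534 \cdot 690 \cdot 1288 + \frac{17}{6} = 1534 \cdot 888720 + \frac{17}{6} = 1363296480 + \frac{17}{6} = \frac{8179778897}{6}$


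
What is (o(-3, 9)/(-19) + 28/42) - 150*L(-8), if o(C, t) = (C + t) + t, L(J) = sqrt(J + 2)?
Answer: -7/57 - 150*I*sqrt(6) ≈ -0.12281 - 367.42*I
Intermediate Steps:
L(J) = sqrt(2 + J)
o(C, t) = C + 2*t
(o(-3, 9)/(-19) + 28/42) - 150*L(-8) = ((-3 + 2*9)/(-19) + 28/42) - 150*sqrt(2 - 8) = ((-3 + 18)*(-1/19) + 28*(1/42)) - 150*I*sqrt(6) = (15*(-1/19) + 2/3) - 150*I*sqrt(6) = (-15/19 + 2/3) - 150*I*sqrt(6) = -7/57 - 150*I*sqrt(6)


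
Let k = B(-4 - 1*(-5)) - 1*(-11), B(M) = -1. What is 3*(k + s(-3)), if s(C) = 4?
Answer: 42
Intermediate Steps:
k = 10 (k = -1 - 1*(-11) = -1 + 11 = 10)
3*(k + s(-3)) = 3*(10 + 4) = 3*14 = 42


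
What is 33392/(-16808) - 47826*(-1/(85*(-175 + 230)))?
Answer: 7360816/892925 ≈ 8.2435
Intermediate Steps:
33392/(-16808) - 47826*(-1/(85*(-175 + 230))) = 33392*(-1/16808) - 47826/((-85*55)) = -4174/2101 - 47826/(-4675) = -4174/2101 - 47826*(-1/4675) = -4174/2101 + 47826/4675 = 7360816/892925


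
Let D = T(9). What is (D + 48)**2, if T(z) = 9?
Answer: 3249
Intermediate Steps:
D = 9
(D + 48)**2 = (9 + 48)**2 = 57**2 = 3249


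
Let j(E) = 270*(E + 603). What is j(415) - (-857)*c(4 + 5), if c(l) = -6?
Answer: 269718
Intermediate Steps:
j(E) = 162810 + 270*E (j(E) = 270*(603 + E) = 162810 + 270*E)
j(415) - (-857)*c(4 + 5) = (162810 + 270*415) - (-857)*(-6) = (162810 + 112050) - 1*5142 = 274860 - 5142 = 269718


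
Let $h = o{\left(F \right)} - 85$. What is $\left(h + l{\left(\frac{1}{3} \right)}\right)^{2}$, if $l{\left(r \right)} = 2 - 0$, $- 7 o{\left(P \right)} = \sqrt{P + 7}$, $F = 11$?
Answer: $\frac{337579}{49} + \frac{498 \sqrt{2}}{7} \approx 6990.0$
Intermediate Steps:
$o{\left(P \right)} = - \frac{\sqrt{7 + P}}{7}$ ($o{\left(P \right)} = - \frac{\sqrt{P + 7}}{7} = - \frac{\sqrt{7 + P}}{7}$)
$l{\left(r \right)} = 2$ ($l{\left(r \right)} = 2 + 0 = 2$)
$h = -85 - \frac{3 \sqrt{2}}{7}$ ($h = - \frac{\sqrt{7 + 11}}{7} - 85 = - \frac{\sqrt{18}}{7} - 85 = - \frac{3 \sqrt{2}}{7} - 85 = -85 - \frac{3 \sqrt{2}}{7} \approx -85.606$)
$\left(h + l{\left(\frac{1}{3} \right)}\right)^{2} = \left(\left(-85 - \frac{3 \sqrt{2}}{7}\right) + 2\right)^{2} = \left(-83 - \frac{3 \sqrt{2}}{7}\right)^{2}$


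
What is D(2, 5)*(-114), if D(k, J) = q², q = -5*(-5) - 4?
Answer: -50274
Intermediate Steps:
q = 21 (q = 25 - 4 = 21)
D(k, J) = 441 (D(k, J) = 21² = 441)
D(2, 5)*(-114) = 441*(-114) = -50274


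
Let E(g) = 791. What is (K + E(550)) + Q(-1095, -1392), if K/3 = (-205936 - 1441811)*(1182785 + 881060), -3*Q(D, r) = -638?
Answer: -30606249661924/3 ≈ -1.0202e+13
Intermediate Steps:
Q(D, r) = 638/3 (Q(D, r) = -⅓*(-638) = 638/3)
K = -10202083221645 (K = 3*((-205936 - 1441811)*(1182785 + 881060)) = 3*(-1647747*2063845) = 3*(-3400694407215) = -10202083221645)
(K + E(550)) + Q(-1095, -1392) = (-10202083221645 + 791) + 638/3 = -10202083220854 + 638/3 = -30606249661924/3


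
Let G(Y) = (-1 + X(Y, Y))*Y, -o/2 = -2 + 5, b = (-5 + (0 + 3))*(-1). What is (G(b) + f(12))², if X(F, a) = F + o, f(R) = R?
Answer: 4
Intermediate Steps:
b = 2 (b = (-5 + 3)*(-1) = -2*(-1) = 2)
o = -6 (o = -2*(-2 + 5) = -2*3 = -6)
X(F, a) = -6 + F (X(F, a) = F - 6 = -6 + F)
G(Y) = Y*(-7 + Y) (G(Y) = (-1 + (-6 + Y))*Y = (-7 + Y)*Y = Y*(-7 + Y))
(G(b) + f(12))² = (2*(-7 + 2) + 12)² = (2*(-5) + 12)² = (-10 + 12)² = 2² = 4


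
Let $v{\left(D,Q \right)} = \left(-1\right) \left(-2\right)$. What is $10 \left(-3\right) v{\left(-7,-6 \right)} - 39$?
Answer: $-99$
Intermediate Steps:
$v{\left(D,Q \right)} = 2$
$10 \left(-3\right) v{\left(-7,-6 \right)} - 39 = 10 \left(-3\right) 2 - 39 = \left(-30\right) 2 - 39 = -60 - 39 = -99$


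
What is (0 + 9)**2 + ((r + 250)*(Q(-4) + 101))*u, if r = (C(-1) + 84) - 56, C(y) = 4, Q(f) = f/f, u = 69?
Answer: 1984797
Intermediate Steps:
Q(f) = 1
r = 32 (r = (4 + 84) - 56 = 88 - 56 = 32)
(0 + 9)**2 + ((r + 250)*(Q(-4) + 101))*u = (0 + 9)**2 + ((32 + 250)*(1 + 101))*69 = 9**2 + (282*102)*69 = 81 + 28764*69 = 81 + 1984716 = 1984797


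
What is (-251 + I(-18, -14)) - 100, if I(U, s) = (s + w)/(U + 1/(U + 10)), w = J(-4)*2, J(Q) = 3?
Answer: -50831/145 ≈ -350.56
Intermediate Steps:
w = 6 (w = 3*2 = 6)
I(U, s) = (6 + s)/(U + 1/(10 + U)) (I(U, s) = (s + 6)/(U + 1/(U + 10)) = (6 + s)/(U + 1/(10 + U)))
(-251 + I(-18, -14)) - 100 = (-251 + (60 + 6*(-18) + 10*(-14) - 18*(-14))/(1 + (-18)² + 10*(-18))) - 100 = (-251 + (60 - 108 - 140 + 252)/(1 + 324 - 180)) - 100 = (-251 + 64/145) - 100 = -36331/145 - 100 = -50831/145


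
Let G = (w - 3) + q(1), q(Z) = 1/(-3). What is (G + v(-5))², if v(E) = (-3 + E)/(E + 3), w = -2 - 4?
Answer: 256/9 ≈ 28.444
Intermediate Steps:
q(Z) = -⅓
w = -6
v(E) = (-3 + E)/(3 + E)
G = -28/3 (G = (-6 - 3) - ⅓ = -9 - ⅓ = -28/3 ≈ -9.3333)
(G + v(-5))² = (-28/3 + (-3 - 5)/(3 - 5))² = (-28/3 - 8/(-2))² = (-28/3 - ½*(-8))² = (-28/3 + 4)² = (-16/3)² = 256/9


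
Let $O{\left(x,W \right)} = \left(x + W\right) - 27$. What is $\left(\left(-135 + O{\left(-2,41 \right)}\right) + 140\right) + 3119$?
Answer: $3136$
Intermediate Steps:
$O{\left(x,W \right)} = -27 + W + x$ ($O{\left(x,W \right)} = \left(W + x\right) - 27 = -27 + W + x$)
$\left(\left(-135 + O{\left(-2,41 \right)}\right) + 140\right) + 3119 = \left(\left(-135 - -12\right) + 140\right) + 3119 = \left(\left(-135 + 12\right) + 140\right) + 3119 = \left(-123 + 140\right) + 3119 = 17 + 3119 = 3136$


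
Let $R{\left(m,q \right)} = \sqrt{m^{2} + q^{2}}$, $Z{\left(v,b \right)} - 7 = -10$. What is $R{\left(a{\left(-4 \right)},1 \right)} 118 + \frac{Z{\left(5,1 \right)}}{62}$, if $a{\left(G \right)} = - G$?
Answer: $- \frac{3}{62} + 118 \sqrt{17} \approx 486.48$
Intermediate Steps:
$Z{\left(v,b \right)} = -3$ ($Z{\left(v,b \right)} = 7 - 10 = -3$)
$R{\left(a{\left(-4 \right)},1 \right)} 118 + \frac{Z{\left(5,1 \right)}}{62} = \sqrt{\left(\left(-1\right) \left(-4\right)\right)^{2} + 1^{2}} \cdot 118 - \frac{3}{62} = \sqrt{4^{2} + 1} \cdot 118 - \frac{3}{62} = \sqrt{16 + 1} \cdot 118 - \frac{3}{62} = \sqrt{17} \cdot 118 - \frac{3}{62} = 118 \sqrt{17} - \frac{3}{62} = - \frac{3}{62} + 118 \sqrt{17}$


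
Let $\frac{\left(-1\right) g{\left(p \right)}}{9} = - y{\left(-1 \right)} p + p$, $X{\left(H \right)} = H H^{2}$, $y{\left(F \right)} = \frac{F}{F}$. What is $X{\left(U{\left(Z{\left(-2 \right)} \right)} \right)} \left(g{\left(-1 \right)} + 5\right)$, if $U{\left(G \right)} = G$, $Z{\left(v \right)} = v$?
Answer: $-40$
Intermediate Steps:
$y{\left(F \right)} = 1$
$X{\left(H \right)} = H^{3}$
$g{\left(p \right)} = 0$ ($g{\left(p \right)} = - 9 \left(\left(-1\right) 1 p + p\right) = - 9 \left(- p + p\right) = \left(-9\right) 0 = 0$)
$X{\left(U{\left(Z{\left(-2 \right)} \right)} \right)} \left(g{\left(-1 \right)} + 5\right) = \left(-2\right)^{3} \left(0 + 5\right) = \left(-8\right) 5 = -40$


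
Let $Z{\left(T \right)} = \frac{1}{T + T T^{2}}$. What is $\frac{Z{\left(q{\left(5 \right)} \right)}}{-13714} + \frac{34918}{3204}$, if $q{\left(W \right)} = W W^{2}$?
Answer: $\frac{233835986028949}{21456283270500} \approx 10.898$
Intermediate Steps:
$q{\left(W \right)} = W^{3}$
$Z{\left(T \right)} = \frac{1}{T + T^{3}}$
$\frac{Z{\left(q{\left(5 \right)} \right)}}{-13714} + \frac{34918}{3204} = \frac{1}{\left(5^{3} + \left(5^{3}\right)^{3}\right) \left(-13714\right)} + \frac{34918}{3204} = \frac{1}{125 + 125^{3}} \left(- \frac{1}{13714}\right) + 34918 \cdot \frac{1}{3204} = \frac{1}{125 + 1953125} \left(- \frac{1}{13714}\right) + \frac{17459}{1602} = \frac{1}{1953250} \left(- \frac{1}{13714}\right) + \frac{17459}{1602} = - \frac{1}{26786870500} + \frac{17459}{1602} = \frac{233835986028949}{21456283270500}$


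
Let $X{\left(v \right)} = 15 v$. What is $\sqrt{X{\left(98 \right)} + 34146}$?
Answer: $4 \sqrt{2226} \approx 188.72$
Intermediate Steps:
$\sqrt{X{\left(98 \right)} + 34146} = \sqrt{15 \cdot 98 + 34146} = \sqrt{1470 + 34146} = \sqrt{35616} = 4 \sqrt{2226}$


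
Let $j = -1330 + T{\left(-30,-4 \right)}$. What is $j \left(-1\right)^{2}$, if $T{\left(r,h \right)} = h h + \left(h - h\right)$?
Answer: $-1314$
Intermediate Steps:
$T{\left(r,h \right)} = h^{2}$ ($T{\left(r,h \right)} = h^{2} + 0 = h^{2}$)
$j = -1314$ ($j = -1330 + \left(-4\right)^{2} = -1330 + 16 = -1314$)
$j \left(-1\right)^{2} = - 1314 \left(-1\right)^{2} = \left(-1314\right) 1 = -1314$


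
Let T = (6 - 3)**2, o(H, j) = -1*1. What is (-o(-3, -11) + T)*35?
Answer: 350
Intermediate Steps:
o(H, j) = -1
T = 9 (T = 3**2 = 9)
(-o(-3, -11) + T)*35 = (-1*(-1) + 9)*35 = (1 + 9)*35 = 10*35 = 350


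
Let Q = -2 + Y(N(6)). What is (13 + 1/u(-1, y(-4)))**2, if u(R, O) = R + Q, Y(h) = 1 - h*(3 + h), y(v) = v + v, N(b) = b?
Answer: 528529/3136 ≈ 168.54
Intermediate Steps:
y(v) = 2*v
Y(h) = 1 - h*(3 + h)
Q = -55 (Q = -2 + (1 - 1*6**2 - 3*6) = -2 + (1 - 1*36 - 18) = -2 + (1 - 36 - 18) = -2 - 53 = -55)
u(R, O) = -55 + R (u(R, O) = R - 55 = -55 + R)
(13 + 1/u(-1, y(-4)))**2 = (13 + 1/(-55 - 1))**2 = (13 + 1/(-56))**2 = (13 - 1/56)**2 = (727/56)**2 = 528529/3136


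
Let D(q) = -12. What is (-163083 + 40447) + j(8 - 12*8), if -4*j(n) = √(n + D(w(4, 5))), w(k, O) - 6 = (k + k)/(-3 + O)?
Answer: -122636 - 5*I/2 ≈ -1.2264e+5 - 2.5*I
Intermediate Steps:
w(k, O) = 6 + 2*k/(-3 + O) (w(k, O) = 6 + (k + k)/(-3 + O) = 6 + (2*k)/(-3 + O) = 6 + 2*k/(-3 + O))
j(n) = -√(-12 + n)/4 (j(n) = -√(n - 12)/4 = -√(-12 + n)/4)
(-163083 + 40447) + j(8 - 12*8) = (-163083 + 40447) - √(-12 + (8 - 12*8))/4 = -122636 - √(-12 + (8 - 96))/4 = -122636 - √(-12 - 88)/4 = -122636 - 5*I/2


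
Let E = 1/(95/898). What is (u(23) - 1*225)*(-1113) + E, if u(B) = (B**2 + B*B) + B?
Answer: -90508262/95 ≈ -9.5272e+5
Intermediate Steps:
u(B) = B + 2*B**2 (u(B) = (B**2 + B**2) + B = 2*B**2 + B = B + 2*B**2)
E = 898/95 (E = 1/(95*(1/898)) = 1/(95/898) = 898/95 ≈ 9.4526)
(u(23) - 1*225)*(-1113) + E = (23*(1 + 2*23) - 1*225)*(-1113) + 898/95 = (23*(1 + 46) - 225)*(-1113) + 898/95 = (23*47 - 225)*(-1113) + 898/95 = (1081 - 225)*(-1113) + 898/95 = 856*(-1113) + 898/95 = -952728 + 898/95 = -90508262/95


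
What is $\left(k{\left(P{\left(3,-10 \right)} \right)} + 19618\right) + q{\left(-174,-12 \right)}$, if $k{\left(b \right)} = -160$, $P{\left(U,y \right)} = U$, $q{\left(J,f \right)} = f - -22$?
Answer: $19468$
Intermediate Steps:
$q{\left(J,f \right)} = 22 + f$ ($q{\left(J,f \right)} = f + 22 = 22 + f$)
$\left(k{\left(P{\left(3,-10 \right)} \right)} + 19618\right) + q{\left(-174,-12 \right)} = \left(-160 + 19618\right) + \left(22 - 12\right) = 19458 + 10 = 19468$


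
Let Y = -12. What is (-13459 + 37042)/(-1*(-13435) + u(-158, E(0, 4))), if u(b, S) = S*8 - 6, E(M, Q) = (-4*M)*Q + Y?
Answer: 23583/13333 ≈ 1.7688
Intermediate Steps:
E(M, Q) = -12 - 4*M*Q (E(M, Q) = (-4*M)*Q - 12 = -4*M*Q - 12 = -12 - 4*M*Q)
u(b, S) = -6 + 8*S (u(b, S) = 8*S - 6 = -6 + 8*S)
(-13459 + 37042)/(-1*(-13435) + u(-158, E(0, 4))) = (-13459 + 37042)/(-1*(-13435) + (-6 + 8*(-12 - 4*0*4))) = 23583/(13435 + (-6 + 8*(-12 + 0))) = 23583/(13435 + (-6 + 8*(-12))) = 23583/(13435 + (-6 - 96)) = 23583/(13435 - 102) = 23583/13333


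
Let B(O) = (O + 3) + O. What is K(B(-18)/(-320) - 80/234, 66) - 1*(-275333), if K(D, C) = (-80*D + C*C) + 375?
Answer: 131078891/468 ≈ 2.8008e+5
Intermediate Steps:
B(O) = 3 + 2*O (B(O) = (3 + O) + O = 3 + 2*O)
K(D, C) = 375 + C² - 80*D (K(D, C) = (-80*D + C²) + 375 = (C² - 80*D) + 375 = 375 + C² - 80*D)
K(B(-18)/(-320) - 80/234, 66) - 1*(-275333) = (375 + 66² - 80*((3 + 2*(-18))/(-320) - 80/234)) - 1*(-275333) = (375 + 4356 - 80*((3 - 36)*(-1/320) - 80*1/234)) + 275333 = (375 + 4356 - 80*(-33*(-1/320) - 40/117)) + 275333 = (375 + 4356 - 80*(33/320 - 40/117)) + 275333 = (375 + 4356 - 80*(-8939/37440)) + 275333 = (375 + 4356 + 8939/468) + 275333 = 2223047/468 + 275333 = 131078891/468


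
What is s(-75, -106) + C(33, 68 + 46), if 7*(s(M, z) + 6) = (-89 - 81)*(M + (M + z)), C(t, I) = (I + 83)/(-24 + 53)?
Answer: 1262241/203 ≈ 6217.9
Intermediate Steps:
C(t, I) = 83/29 + I/29 (C(t, I) = (83 + I)/29 = (83 + I)*(1/29) = 83/29 + I/29)
s(M, z) = -6 - 340*M/7 - 170*z/7 (s(M, z) = -6 + ((-89 - 81)*(M + (M + z)))/7 = -6 + (-170*(z + 2*M))/7 = -6 + (-340*M - 170*z)/7 = -6 + (-340*M/7 - 170*z/7) = -6 - 340*M/7 - 170*z/7)
s(-75, -106) + C(33, 68 + 46) = (-6 - 340/7*(-75) - 170/7*(-106)) + (83/29 + (68 + 46)/29) = (-6 + 25500/7 + 18020/7) + (83/29 + (1/29)*114) = 43478/7 + (83/29 + 114/29) = 43478/7 + 197/29 = 1262241/203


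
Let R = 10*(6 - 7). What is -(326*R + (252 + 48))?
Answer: 2960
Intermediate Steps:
R = -10 (R = 10*(-1) = -10)
-(326*R + (252 + 48)) = -(326*(-10) + (252 + 48)) = -(-3260 + 300) = -1*(-2960) = 2960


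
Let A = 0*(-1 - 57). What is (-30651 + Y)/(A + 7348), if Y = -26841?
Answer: -14373/1837 ≈ -7.8242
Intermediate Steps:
A = 0 (A = 0*(-58) = 0)
(-30651 + Y)/(A + 7348) = (-30651 - 26841)/(0 + 7348) = -57492/7348 = -57492*1/7348 = -14373/1837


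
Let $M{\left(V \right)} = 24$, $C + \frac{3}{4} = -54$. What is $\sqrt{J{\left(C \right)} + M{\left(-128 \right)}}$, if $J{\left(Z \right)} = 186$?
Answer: $\sqrt{210} \approx 14.491$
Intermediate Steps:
$C = - \frac{219}{4}$ ($C = - \frac{3}{4} - 54 = - \frac{219}{4} \approx -54.75$)
$\sqrt{J{\left(C \right)} + M{\left(-128 \right)}} = \sqrt{186 + 24} = \sqrt{210}$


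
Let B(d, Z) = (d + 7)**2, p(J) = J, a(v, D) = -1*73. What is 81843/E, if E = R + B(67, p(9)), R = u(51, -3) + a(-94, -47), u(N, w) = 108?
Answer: 27281/1837 ≈ 14.851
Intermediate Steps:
a(v, D) = -73
B(d, Z) = (7 + d)**2
R = 35 (R = 108 - 73 = 35)
E = 5511 (E = 35 + (7 + 67)**2 = 35 + 74**2 = 35 + 5476 = 5511)
81843/E = 81843/5511 = 81843*(1/5511) = 27281/1837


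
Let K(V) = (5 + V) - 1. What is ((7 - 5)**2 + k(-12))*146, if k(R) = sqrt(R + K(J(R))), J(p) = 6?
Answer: 584 + 146*I*sqrt(2) ≈ 584.0 + 206.48*I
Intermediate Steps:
K(V) = 4 + V
k(R) = sqrt(10 + R) (k(R) = sqrt(R + (4 + 6)) = sqrt(R + 10) = sqrt(10 + R))
((7 - 5)**2 + k(-12))*146 = ((7 - 5)**2 + sqrt(10 - 12))*146 = (2**2 + sqrt(-2))*146 = (4 + I*sqrt(2))*146 = 584 + 146*I*sqrt(2)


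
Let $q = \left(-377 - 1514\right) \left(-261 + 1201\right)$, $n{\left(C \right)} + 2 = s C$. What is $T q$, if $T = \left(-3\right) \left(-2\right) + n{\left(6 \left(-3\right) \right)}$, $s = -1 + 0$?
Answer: $-39105880$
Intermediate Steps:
$s = -1$
$n{\left(C \right)} = -2 - C$
$q = -1777540$ ($q = \left(-1891\right) 940 = -1777540$)
$T = 22$ ($T = \left(-3\right) \left(-2\right) - \left(2 + 6 \left(-3\right)\right) = 6 - -16 = 6 + \left(-2 + 18\right) = 6 + 16 = 22$)
$T q = 22 \left(-1777540\right) = -39105880$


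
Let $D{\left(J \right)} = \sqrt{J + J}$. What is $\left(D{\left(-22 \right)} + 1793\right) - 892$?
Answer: $901 + 2 i \sqrt{11} \approx 901.0 + 6.6332 i$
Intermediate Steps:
$D{\left(J \right)} = \sqrt{2} \sqrt{J}$ ($D{\left(J \right)} = \sqrt{2 J} = \sqrt{2} \sqrt{J}$)
$\left(D{\left(-22 \right)} + 1793\right) - 892 = \left(\sqrt{2} \sqrt{-22} + 1793\right) - 892 = \left(\sqrt{2} i \sqrt{22} + 1793\right) - 892 = \left(2 i \sqrt{11} + 1793\right) - 892 = \left(1793 + 2 i \sqrt{11}\right) - 892 = 901 + 2 i \sqrt{11}$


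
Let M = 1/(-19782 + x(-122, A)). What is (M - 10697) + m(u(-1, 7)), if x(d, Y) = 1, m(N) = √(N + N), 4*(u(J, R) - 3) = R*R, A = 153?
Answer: -211597358/19781 + √122/2 ≈ -10691.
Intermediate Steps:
u(J, R) = 3 + R²/4 (u(J, R) = 3 + (R*R)/4 = 3 + R²/4)
m(N) = √2*√N (m(N) = √(2*N) = √2*√N)
M = -1/19781 (M = 1/(-19782 + 1) = 1/(-19781) = -1/19781 ≈ -5.0554e-5)
(M - 10697) + m(u(-1, 7)) = (-1/19781 - 10697) + √2*√(3 + (¼)*7²) = -211597358/19781 + √2*√(3 + (¼)*49) = -211597358/19781 + √2*√(3 + 49/4) = -211597358/19781 + √2*√(61/4) = -211597358/19781 + √2*(√61/2) = -211597358/19781 + √122/2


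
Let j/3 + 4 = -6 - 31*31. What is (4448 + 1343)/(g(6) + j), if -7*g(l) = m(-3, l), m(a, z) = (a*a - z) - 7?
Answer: -40537/20387 ≈ -1.9884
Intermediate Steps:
m(a, z) = -7 + a² - z (m(a, z) = (a² - z) - 7 = -7 + a² - z)
j = -2913 (j = -12 + 3*(-6 - 31*31) = -12 + 3*(-6 - 961) = -12 + 3*(-967) = -12 - 2901 = -2913)
g(l) = -2/7 + l/7 (g(l) = -(-7 + (-3)² - l)/7 = -(-7 + 9 - l)/7 = -(2 - l)/7 = -2/7 + l/7)
(4448 + 1343)/(g(6) + j) = (4448 + 1343)/((-2/7 + (⅐)*6) - 2913) = 5791/((-2/7 + 6/7) - 2913) = 5791/(4/7 - 2913) = 5791/(-20387/7) = 5791*(-7/20387) = -40537/20387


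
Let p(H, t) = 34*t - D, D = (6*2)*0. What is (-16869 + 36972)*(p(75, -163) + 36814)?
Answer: 628661016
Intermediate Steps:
D = 0 (D = 12*0 = 0)
p(H, t) = 34*t (p(H, t) = 34*t - 1*0 = 34*t + 0 = 34*t)
(-16869 + 36972)*(p(75, -163) + 36814) = (-16869 + 36972)*(34*(-163) + 36814) = 20103*(-5542 + 36814) = 20103*31272 = 628661016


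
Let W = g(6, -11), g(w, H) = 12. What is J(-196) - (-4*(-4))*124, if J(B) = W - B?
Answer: -1776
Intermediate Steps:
W = 12
J(B) = 12 - B
J(-196) - (-4*(-4))*124 = (12 - 1*(-196)) - (-4*(-4))*124 = (12 + 196) - 16*124 = 208 - 1*1984 = 208 - 1984 = -1776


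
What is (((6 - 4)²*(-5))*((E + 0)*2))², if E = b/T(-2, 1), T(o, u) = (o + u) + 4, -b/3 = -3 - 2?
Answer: 40000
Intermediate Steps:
b = 15 (b = -3*(-3 - 2) = -3*(-5) = 15)
T(o, u) = 4 + o + u
E = 5 (E = 15/(4 - 2 + 1) = 15/3 = 15*(⅓) = 5)
(((6 - 4)²*(-5))*((E + 0)*2))² = (((6 - 4)²*(-5))*((5 + 0)*2))² = ((2²*(-5))*(5*2))² = ((4*(-5))*10)² = (-20*10)² = (-200)² = 40000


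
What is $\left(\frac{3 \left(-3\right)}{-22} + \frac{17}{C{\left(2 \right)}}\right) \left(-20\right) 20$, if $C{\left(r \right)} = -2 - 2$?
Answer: $\frac{16900}{11} \approx 1536.4$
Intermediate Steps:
$C{\left(r \right)} = -4$
$\left(\frac{3 \left(-3\right)}{-22} + \frac{17}{C{\left(2 \right)}}\right) \left(-20\right) 20 = \left(\frac{3 \left(-3\right)}{-22} + \frac{17}{-4}\right) \left(-20\right) 20 = \left(\left(-9\right) \left(- \frac{1}{22}\right) + 17 \left(- \frac{1}{4}\right)\right) \left(-20\right) 20 = \left(\frac{9}{22} - \frac{17}{4}\right) \left(-20\right) 20 = \left(- \frac{169}{44}\right) \left(-20\right) 20 = \frac{845}{11} \cdot 20 = \frac{16900}{11}$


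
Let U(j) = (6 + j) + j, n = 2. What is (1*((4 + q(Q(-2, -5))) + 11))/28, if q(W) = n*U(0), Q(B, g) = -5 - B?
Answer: 27/28 ≈ 0.96429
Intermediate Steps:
U(j) = 6 + 2*j
q(W) = 12 (q(W) = 2*(6 + 2*0) = 2*(6 + 0) = 2*6 = 12)
(1*((4 + q(Q(-2, -5))) + 11))/28 = (1*((4 + 12) + 11))/28 = (1*(16 + 11))*(1/28) = (1*27)*(1/28) = 27*(1/28) = 27/28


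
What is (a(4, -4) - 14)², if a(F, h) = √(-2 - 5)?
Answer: (14 - I*√7)² ≈ 189.0 - 74.081*I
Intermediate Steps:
a(F, h) = I*√7 (a(F, h) = √(-7) = I*√7)
(a(4, -4) - 14)² = (I*√7 - 14)² = (-14 + I*√7)²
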